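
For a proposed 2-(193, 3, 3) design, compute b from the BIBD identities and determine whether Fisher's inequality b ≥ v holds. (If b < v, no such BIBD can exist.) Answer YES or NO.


b = λv(v − 1)/(k(k − 1)) = 3·193·192/(3·2) = 111168/6 = 18528.
Compare with v = 193: b ≥ v, so Fisher's inequality holds.

YES


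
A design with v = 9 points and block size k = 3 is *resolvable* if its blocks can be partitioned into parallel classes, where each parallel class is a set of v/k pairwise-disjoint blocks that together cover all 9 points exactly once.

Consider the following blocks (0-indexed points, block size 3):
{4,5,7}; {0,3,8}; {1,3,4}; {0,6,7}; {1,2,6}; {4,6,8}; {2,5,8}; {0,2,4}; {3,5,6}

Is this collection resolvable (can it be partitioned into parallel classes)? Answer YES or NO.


v = 9, block size k = 3, number of blocks = 9.
For resolvability, blocks must partition into parallel classes of size v/k = 3.
Total blocks must therefore be a multiple of 3: 9 = 3·3 + 0 ⇒ divisible ✓.
Consider block {4,6,8}. It intersects every other block in the collection, so no parallel class of size 3 can contain it.
Since every block must belong to some parallel class in a resolution, the collection cannot be partitioned into parallel classes.
Resolvable? NO.

NO


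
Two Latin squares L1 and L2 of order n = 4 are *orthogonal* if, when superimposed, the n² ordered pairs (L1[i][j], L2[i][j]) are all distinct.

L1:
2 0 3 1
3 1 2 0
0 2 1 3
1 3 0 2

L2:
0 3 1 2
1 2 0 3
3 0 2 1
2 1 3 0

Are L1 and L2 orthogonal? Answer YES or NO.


Form the n² = 16 superimposed pairs (L1[i][j], L2[i][j]), row by row (rows and columns indexed from 0):
row 0: (2,0) (0,3) (3,1) (1,2)
row 1: (3,1) (1,2) (2,0) (0,3)
row 2: (0,3) (2,0) (1,2) (3,1)
row 3: (1,2) (3,1) (0,3) (2,0)
Orthogonality requires all 16 pairs distinct.
But the pair (3,1) repeats: cell (0,2) has L1 = 3, L2 = 1, and cell (1,0) has L1 = 3, L2 = 1.
A repeated pair means some other pair never occurs (only 4 distinct pairs out of 16), so the squares are not orthogonal.
Conclusion: NO.

NO


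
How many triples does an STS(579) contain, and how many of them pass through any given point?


An STS(v) is a 2-(v, 3, 1) BIBD: block size k = 3, λ = 1.
Replication: r(k − 1) = λ(v − 1) ⇒ r·2 = 579 − 1 = 578 ⇒ r = 289.
Block count: b = v(v − 1)/6 = 579·578/6 = 334662/6 = 55777.

r = 289, b = 55777.


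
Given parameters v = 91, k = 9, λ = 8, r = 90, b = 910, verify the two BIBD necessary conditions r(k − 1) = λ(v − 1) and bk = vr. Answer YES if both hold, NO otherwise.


Condition (i): r(k − 1) = 90·8 = 720; λ(v − 1) = 8·90 = 720. Match? YES.
Condition (ii): bk = 910·9 = 8190; vr = 91·90 = 8190. Match? YES.
Both conditions hold? YES.

YES


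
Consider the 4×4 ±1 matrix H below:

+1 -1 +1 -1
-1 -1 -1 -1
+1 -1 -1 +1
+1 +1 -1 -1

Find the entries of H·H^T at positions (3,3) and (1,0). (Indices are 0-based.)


Row 0 of H: [1, -1, 1, -1].
Row 1 of H: [-1, -1, -1, -1].
Row 3 of H: [1, 1, -1, -1].
(H·H^T)[3][3] = Σ_j H[3][j]·H[3][j] = (1)² + (1)² + (-1)² + (-1)² = 1 + 1 + 1 + 1 = 4.
(H·H^T)[1][0] = Σ_j H[1][j]·H[0][j] = (-1)·(1) + (-1)·(-1) + (-1)·(1) + (-1)·(-1) = -1 + 1 + -1 + 1 = 0.
So rows 1 and 0 are orthogonal; the diagonal entry equals n = 4.

(3,3) entry = 4; (1,0) entry = 0.


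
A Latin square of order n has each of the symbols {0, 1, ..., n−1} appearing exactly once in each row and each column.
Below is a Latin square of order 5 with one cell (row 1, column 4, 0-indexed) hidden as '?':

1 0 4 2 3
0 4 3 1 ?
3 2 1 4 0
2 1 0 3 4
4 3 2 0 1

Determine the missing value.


Row 1 contains symbols [0, 1, 3, 4] — missing [2].
Column 4 contains symbols [0, 1, 3, 4] — missing [2].
The missing symbol must appear in both missing sets; intersection = [2].
Therefore the hidden value is 2.

Missing value = 2.


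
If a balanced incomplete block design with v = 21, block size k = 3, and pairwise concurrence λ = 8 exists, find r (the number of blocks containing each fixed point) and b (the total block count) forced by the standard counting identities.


Any 2-(v, k, λ) BIBD satisfies two necessary conditions:
  (i)  Each point sits in r blocks, and counting incidences through any fixed point gives r(k − 1) = λ(v − 1), so r = λ(v − 1)/(k − 1).
  (ii) Total incidences bk = vr, so b = vr/k.
Step 1: r = λ(v − 1)/(k − 1) = 8·(21 − 1)/(3 − 1) = 8·20/2 = 160/2 = 80.
Step 2: b = vr/k = 21·80/3 = 1680/3 = 560.
Check integrality: r = 80 ∈ Z ✓, b = 560 ∈ Z ✓.
(These identities are necessary conditions: they determine r and b for any design with these parameters, but do not by themselves prove that one exists.)

r = 80, b = 560.


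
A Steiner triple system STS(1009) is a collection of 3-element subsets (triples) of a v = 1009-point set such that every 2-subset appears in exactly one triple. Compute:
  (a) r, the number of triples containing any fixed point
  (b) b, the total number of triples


An STS(v) is a 2-(v, 3, 1) BIBD: block size k = 3, λ = 1.
Replication: r(k − 1) = λ(v − 1) ⇒ r·2 = 1009 − 1 = 1008 ⇒ r = 504.
Block count: bk = vr ⇒ b·3 = 1009·504 = 508536 ⇒ b = 169512.
(Check via b = v(v − 1)/6 = 1009·1008/6 = 1017072/6 = 169512.)

r = 504, b = 169512.


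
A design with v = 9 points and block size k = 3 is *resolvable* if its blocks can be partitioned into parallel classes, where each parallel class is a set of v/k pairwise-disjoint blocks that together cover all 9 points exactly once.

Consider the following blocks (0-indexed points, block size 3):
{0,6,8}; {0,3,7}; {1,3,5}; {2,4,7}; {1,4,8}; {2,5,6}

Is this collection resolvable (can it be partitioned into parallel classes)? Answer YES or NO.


v = 9, block size k = 3, number of blocks = 6.
For resolvability, blocks must partition into parallel classes of size v/k = 3.
Total blocks must therefore be a multiple of 3: 6 = 3·2 + 0 ⇒ divisible ✓.
Greedy packing gives 2 candidate class(es). Each should be a full parallel class (size 3, covers all 9 points).
  Class 1 (3 blocks): {0,6,8}; {1,3,5}; {2,4,7}. Points covered: [0, 1, 2, 3, 4, 5, 6, 7, 8].
  Class 2 (3 blocks): {0,3,7}; {1,4,8}; {2,5,6}. Points covered: [0, 1, 2, 3, 4, 5, 6, 7, 8].
All classes full (size 3)? YES. All classes cover every point? YES.
Resolvable? YES.

YES


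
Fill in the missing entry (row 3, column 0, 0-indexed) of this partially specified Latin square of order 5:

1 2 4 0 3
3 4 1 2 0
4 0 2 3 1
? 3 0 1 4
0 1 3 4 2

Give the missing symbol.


Row 3 contains symbols [0, 1, 3, 4] — missing [2].
Column 0 contains symbols [0, 1, 3, 4] — missing [2].
The missing symbol must appear in both missing sets; intersection = [2].
Therefore the hidden value is 2.

Missing value = 2.


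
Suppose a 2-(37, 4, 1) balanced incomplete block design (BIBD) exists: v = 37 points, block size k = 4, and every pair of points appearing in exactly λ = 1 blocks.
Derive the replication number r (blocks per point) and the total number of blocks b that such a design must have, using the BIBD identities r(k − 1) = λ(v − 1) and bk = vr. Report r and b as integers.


Any 2-(v, k, λ) BIBD satisfies two necessary conditions:
  (i)  Each point sits in r blocks, and counting incidences through any fixed point gives r(k − 1) = λ(v − 1), so r = λ(v − 1)/(k − 1).
  (ii) Total incidences bk = vr, so b = vr/k.
Step 1: r = λ(v − 1)/(k − 1) = 1·(37 − 1)/(4 − 1) = 1·36/3 = 36/3 = 12.
Step 2: b = vr/k = 37·12/4 = 444/4 = 111.
Check integrality: r = 12 ∈ Z ✓, b = 111 ∈ Z ✓.
(These identities are necessary conditions: they determine r and b for any design with these parameters, but do not by themselves prove that one exists.)

r = 12, b = 111.


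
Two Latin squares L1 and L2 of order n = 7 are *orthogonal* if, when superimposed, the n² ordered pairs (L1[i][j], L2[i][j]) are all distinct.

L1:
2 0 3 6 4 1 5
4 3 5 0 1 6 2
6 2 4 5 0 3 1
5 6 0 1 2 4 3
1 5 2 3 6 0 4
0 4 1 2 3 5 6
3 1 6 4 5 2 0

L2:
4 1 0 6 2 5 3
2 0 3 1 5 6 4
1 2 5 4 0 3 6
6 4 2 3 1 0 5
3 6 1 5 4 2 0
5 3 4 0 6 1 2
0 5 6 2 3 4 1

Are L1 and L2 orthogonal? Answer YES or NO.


Form the n² = 49 superimposed pairs (L1[i][j], L2[i][j]), row by row (rows and columns indexed from 0):
row 0: (2,4) (0,1) (3,0) (6,6) (4,2) (1,5) (5,3)
row 1: (4,2) (3,0) (5,3) (0,1) (1,5) (6,6) (2,4)
row 2: (6,1) (2,2) (4,5) (5,4) (0,0) (3,3) (1,6)
row 3: (5,6) (6,4) (0,2) (1,3) (2,1) (4,0) (3,5)
row 4: (1,3) (5,6) (2,1) (3,5) (6,4) (0,2) (4,0)
row 5: (0,5) (4,3) (1,4) (2,0) (3,6) (5,1) (6,2)
row 6: (3,0) (1,5) (6,6) (4,2) (5,3) (2,4) (0,1)
Orthogonality requires all 49 pairs distinct.
But the pair (4,2) repeats: cell (0,4) has L1 = 4, L2 = 2, and cell (1,0) has L1 = 4, L2 = 2.
A repeated pair means some other pair never occurs (only 28 distinct pairs out of 49), so the squares are not orthogonal.
Conclusion: NO.

NO


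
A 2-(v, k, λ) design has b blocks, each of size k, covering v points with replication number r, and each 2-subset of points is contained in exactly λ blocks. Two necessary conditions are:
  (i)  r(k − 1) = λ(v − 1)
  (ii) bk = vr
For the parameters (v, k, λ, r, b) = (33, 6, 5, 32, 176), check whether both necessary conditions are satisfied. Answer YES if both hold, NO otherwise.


Condition (i): r(k − 1) = 32·5 = 160; λ(v − 1) = 5·32 = 160. Match? YES.
Condition (ii): bk = 176·6 = 1056; vr = 33·32 = 1056. Match? YES.
Both conditions hold? YES.

YES


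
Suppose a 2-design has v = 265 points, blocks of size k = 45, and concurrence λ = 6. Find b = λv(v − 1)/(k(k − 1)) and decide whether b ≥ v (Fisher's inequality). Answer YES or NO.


b = λv(v − 1)/(k(k − 1)) = 6·265·264/(45·44) = 419760/1980 = 212.
Compare with v = 265: b < v, so Fisher's inequality fails.

NO


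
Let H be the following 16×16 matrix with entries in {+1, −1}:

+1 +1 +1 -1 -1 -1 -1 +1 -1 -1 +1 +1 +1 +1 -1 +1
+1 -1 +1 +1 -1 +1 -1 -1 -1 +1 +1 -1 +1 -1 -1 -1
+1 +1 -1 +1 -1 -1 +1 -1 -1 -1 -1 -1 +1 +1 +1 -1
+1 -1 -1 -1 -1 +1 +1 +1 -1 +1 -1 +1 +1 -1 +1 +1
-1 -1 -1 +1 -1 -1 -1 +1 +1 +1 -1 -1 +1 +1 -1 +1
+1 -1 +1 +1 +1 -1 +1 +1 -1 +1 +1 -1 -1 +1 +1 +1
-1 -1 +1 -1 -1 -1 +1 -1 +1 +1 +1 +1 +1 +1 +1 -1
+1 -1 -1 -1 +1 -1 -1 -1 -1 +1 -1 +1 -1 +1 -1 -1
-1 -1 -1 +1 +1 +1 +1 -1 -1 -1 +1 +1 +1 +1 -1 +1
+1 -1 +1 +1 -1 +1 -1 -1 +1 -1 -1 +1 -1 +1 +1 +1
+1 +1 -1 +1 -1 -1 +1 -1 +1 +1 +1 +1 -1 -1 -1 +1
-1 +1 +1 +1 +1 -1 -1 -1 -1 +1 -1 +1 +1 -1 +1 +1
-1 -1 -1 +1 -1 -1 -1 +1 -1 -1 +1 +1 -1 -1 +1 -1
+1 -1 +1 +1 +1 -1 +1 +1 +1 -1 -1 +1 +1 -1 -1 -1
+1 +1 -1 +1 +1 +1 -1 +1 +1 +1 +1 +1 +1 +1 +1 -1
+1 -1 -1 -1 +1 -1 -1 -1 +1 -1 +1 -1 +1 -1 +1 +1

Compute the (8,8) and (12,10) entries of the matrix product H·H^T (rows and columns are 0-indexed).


Row 8 of H: [-1, -1, -1, 1, 1, 1, 1, -1, -1, -1, 1, 1, 1, 1, -1, 1].
Row 10 of H: [1, 1, -1, 1, -1, -1, 1, -1, 1, 1, 1, 1, -1, -1, -1, 1].
Row 12 of H: [-1, -1, -1, 1, -1, -1, -1, 1, -1, -1, 1, 1, -1, -1, 1, -1].
(H·H^T)[8][8] = Σ_j H[8][j]·H[8][j] = (-1)² + (-1)² + (-1)² + (1)² + (1)² + (1)² + (1)² + (-1)² + (-1)² + (-1)² + (1)² + (1)² + (1)² + (1)² + (-1)² + (1)² = 1 + 1 + 1 + 1 + 1 + 1 + 1 + 1 + 1 + 1 + 1 + 1 + 1 + 1 + 1 + 1 = 16.
(H·H^T)[12][10] = Σ_j H[12][j]·H[10][j] = (-1)·(1) + (-1)·(1) + (-1)·(-1) + (1)·(1) + (-1)·(-1) + (-1)·(-1) + (-1)·(1) + (1)·(-1) + (-1)·(1) + (-1)·(1) + (1)·(1) + (1)·(1) + (-1)·(-1) + (-1)·(-1) + (1)·(-1) + (-1)·(1) = -1 + -1 + 1 + 1 + 1 + 1 + -1 + -1 + -1 + -1 + 1 + 1 + 1 + 1 + -1 + -1 = 0.
So rows 12 and 10 are orthogonal; the diagonal entry equals n = 16.

(8,8) entry = 16; (12,10) entry = 0.


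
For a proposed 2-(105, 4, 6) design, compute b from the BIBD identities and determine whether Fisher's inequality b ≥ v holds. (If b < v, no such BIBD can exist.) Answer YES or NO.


r = λ(v − 1)/(k − 1) = 6·104/3 = 208.
b = vr/k = 105·208/4 = 5460.
Fisher's inequality: b ≥ v ⇔ 5460 ≥ 105? YES.

YES


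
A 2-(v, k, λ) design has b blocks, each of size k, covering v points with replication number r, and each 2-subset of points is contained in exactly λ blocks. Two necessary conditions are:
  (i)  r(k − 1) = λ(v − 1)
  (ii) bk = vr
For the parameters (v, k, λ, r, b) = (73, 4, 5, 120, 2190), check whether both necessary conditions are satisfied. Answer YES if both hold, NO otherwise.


Condition (i): r(k − 1) = 120·3 = 360; λ(v − 1) = 5·72 = 360. Match? YES.
Condition (ii): bk = 2190·4 = 8760; vr = 73·120 = 8760. Match? YES.
Both conditions hold? YES.

YES


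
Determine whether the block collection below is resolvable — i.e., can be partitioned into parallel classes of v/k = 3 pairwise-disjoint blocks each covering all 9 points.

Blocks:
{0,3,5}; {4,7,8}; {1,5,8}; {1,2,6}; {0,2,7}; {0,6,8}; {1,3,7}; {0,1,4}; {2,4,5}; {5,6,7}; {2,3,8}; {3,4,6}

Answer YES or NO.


v = 9, block size k = 3, number of blocks = 12.
For resolvability, blocks must partition into parallel classes of size v/k = 3.
Total blocks must therefore be a multiple of 3: 12 = 3·4 + 0 ⇒ divisible ✓.
Greedy packing gives 4 candidate class(es). Each should be a full parallel class (size 3, covers all 9 points).
  Class 1 (3 blocks): {0,3,5}; {4,7,8}; {1,2,6}. Points covered: [0, 1, 2, 3, 4, 5, 6, 7, 8].
  Class 2 (3 blocks): {1,5,8}; {0,2,7}; {3,4,6}. Points covered: [0, 1, 2, 3, 4, 5, 6, 7, 8].
  Class 3 (3 blocks): {0,6,8}; {1,3,7}; {2,4,5}. Points covered: [0, 1, 2, 3, 4, 5, 6, 7, 8].
  Class 4 (3 blocks): {0,1,4}; {5,6,7}; {2,3,8}. Points covered: [0, 1, 2, 3, 4, 5, 6, 7, 8].
All classes full (size 3)? YES. All classes cover every point? YES.
Resolvable? YES.

YES


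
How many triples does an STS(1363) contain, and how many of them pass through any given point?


An STS(v) is a 2-(v, 3, 1) BIBD: block size k = 3, λ = 1.
Replication: r(k − 1) = λ(v − 1) ⇒ r·2 = 1363 − 1 = 1362 ⇒ r = 681.
Block count: bk = vr ⇒ b·3 = 1363·681 = 928203 ⇒ b = 309401.
(Check via b = v(v − 1)/6 = 1363·1362/6 = 1856406/6 = 309401.)

r = 681, b = 309401.


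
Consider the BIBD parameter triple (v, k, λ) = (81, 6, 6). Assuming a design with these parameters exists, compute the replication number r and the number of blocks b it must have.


Any 2-(v, k, λ) BIBD satisfies two necessary conditions:
  (i)  Each point sits in r blocks, and counting incidences through any fixed point gives r(k − 1) = λ(v − 1), so r = λ(v − 1)/(k − 1).
  (ii) Total incidences bk = vr, so b = vr/k.
Step 1: r = λ(v − 1)/(k − 1) = 6·(81 − 1)/(6 − 1) = 6·80/5 = 480/5 = 96.
Step 2: b = vr/k = 81·96/6 = 7776/6 = 1296.
Check integrality: r = 96 ∈ Z ✓, b = 1296 ∈ Z ✓.
(These identities are necessary conditions: they determine r and b for any design with these parameters, but do not by themselves prove that one exists.)

r = 96, b = 1296.


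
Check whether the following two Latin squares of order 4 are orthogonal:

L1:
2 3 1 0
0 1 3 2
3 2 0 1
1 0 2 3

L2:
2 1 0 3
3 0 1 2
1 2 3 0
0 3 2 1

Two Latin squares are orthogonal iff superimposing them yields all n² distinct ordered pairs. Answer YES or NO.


Form the n² = 16 superimposed pairs (L1[i][j], L2[i][j]), row by row (rows and columns indexed from 0):
row 0: (2,2) (3,1) (1,0) (0,3)
row 1: (0,3) (1,0) (3,1) (2,2)
row 2: (3,1) (2,2) (0,3) (1,0)
row 3: (1,0) (0,3) (2,2) (3,1)
Orthogonality requires all 16 pairs distinct.
But the pair (0,3) repeats: cell (0,3) has L1 = 0, L2 = 3, and cell (1,0) has L1 = 0, L2 = 3.
A repeated pair means some other pair never occurs (only 4 distinct pairs out of 16), so the squares are not orthogonal.
Conclusion: NO.

NO


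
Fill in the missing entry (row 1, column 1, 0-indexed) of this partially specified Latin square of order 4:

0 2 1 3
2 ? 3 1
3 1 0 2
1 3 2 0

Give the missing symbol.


Row 1 contains symbols [1, 2, 3] — missing [0].
Column 1 contains symbols [1, 2, 3] — missing [0].
The missing symbol must appear in both missing sets; intersection = [0].
Therefore the hidden value is 0.

Missing value = 0.


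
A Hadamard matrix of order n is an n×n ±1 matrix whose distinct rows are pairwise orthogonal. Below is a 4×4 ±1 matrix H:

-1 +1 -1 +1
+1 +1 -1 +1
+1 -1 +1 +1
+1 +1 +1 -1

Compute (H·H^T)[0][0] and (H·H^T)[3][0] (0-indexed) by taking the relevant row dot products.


Row 0 of H: [-1, 1, -1, 1].
Row 3 of H: [1, 1, 1, -1].
(H·H^T)[0][0] = Σ_j H[0][j]·H[0][j] = (-1)² + (1)² + (-1)² + (1)² = 1 + 1 + 1 + 1 = 4.
(H·H^T)[3][0] = Σ_j H[3][j]·H[0][j] = (1)·(-1) + (1)·(1) + (1)·(-1) + (-1)·(1) = -1 + 1 + -1 + -1 = -2.
Rows 3 and 0 are not orthogonal (dot product = -2 ≠ 0), so H is not a Hadamard matrix.

(0,0) entry = 4; (3,0) entry = -2.


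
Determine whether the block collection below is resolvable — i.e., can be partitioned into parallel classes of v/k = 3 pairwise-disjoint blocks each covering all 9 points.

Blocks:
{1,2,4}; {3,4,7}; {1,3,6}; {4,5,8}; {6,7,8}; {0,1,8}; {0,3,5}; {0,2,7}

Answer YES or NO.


v = 9, block size k = 3, number of blocks = 8.
For resolvability, blocks must partition into parallel classes of size v/k = 3.
Total blocks must therefore be a multiple of 3: 8 = 3·2 + 2 ⇒ not divisible ✗.
Resolvable? NO.

NO


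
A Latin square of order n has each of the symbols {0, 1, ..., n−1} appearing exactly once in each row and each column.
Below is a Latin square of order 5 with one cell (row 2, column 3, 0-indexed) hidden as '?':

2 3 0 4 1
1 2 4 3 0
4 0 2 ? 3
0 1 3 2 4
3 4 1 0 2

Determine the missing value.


Row 2 contains symbols [0, 2, 3, 4] — missing [1].
Column 3 contains symbols [0, 2, 3, 4] — missing [1].
The missing symbol must appear in both missing sets; intersection = [1].
Therefore the hidden value is 1.

Missing value = 1.


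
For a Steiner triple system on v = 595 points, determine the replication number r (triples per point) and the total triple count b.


An STS(v) is a 2-(v, 3, 1) BIBD: block size k = 3, λ = 1.
Replication: r(k − 1) = λ(v − 1) ⇒ r·2 = 595 − 1 = 594 ⇒ r = 297.
Block count: b = v(v − 1)/6 = 595·594/6 = 353430/6 = 58905.
(Check via bk = vr: 58905·3 = 176715 = 595·297 = 176715 ✓.)

r = 297, b = 58905.


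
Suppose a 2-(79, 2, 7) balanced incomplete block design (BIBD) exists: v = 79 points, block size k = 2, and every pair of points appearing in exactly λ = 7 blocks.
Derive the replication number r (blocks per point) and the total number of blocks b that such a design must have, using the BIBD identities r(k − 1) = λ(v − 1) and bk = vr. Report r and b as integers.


Any 2-(v, k, λ) BIBD satisfies two necessary conditions:
  (i)  Each point sits in r blocks, and counting incidences through any fixed point gives r(k − 1) = λ(v − 1), so r = λ(v − 1)/(k − 1).
  (ii) Total incidences bk = vr, so b = vr/k.
Step 1: r = λ(v − 1)/(k − 1) = 7·(79 − 1)/(2 − 1) = 7·78/1 = 546/1 = 546.
Step 2: b = vr/k = 79·546/2 = 43134/2 = 21567.
Check integrality: r = 546 ∈ Z ✓, b = 21567 ∈ Z ✓.
(These identities are necessary conditions: they determine r and b for any design with these parameters, but do not by themselves prove that one exists.)

r = 546, b = 21567.


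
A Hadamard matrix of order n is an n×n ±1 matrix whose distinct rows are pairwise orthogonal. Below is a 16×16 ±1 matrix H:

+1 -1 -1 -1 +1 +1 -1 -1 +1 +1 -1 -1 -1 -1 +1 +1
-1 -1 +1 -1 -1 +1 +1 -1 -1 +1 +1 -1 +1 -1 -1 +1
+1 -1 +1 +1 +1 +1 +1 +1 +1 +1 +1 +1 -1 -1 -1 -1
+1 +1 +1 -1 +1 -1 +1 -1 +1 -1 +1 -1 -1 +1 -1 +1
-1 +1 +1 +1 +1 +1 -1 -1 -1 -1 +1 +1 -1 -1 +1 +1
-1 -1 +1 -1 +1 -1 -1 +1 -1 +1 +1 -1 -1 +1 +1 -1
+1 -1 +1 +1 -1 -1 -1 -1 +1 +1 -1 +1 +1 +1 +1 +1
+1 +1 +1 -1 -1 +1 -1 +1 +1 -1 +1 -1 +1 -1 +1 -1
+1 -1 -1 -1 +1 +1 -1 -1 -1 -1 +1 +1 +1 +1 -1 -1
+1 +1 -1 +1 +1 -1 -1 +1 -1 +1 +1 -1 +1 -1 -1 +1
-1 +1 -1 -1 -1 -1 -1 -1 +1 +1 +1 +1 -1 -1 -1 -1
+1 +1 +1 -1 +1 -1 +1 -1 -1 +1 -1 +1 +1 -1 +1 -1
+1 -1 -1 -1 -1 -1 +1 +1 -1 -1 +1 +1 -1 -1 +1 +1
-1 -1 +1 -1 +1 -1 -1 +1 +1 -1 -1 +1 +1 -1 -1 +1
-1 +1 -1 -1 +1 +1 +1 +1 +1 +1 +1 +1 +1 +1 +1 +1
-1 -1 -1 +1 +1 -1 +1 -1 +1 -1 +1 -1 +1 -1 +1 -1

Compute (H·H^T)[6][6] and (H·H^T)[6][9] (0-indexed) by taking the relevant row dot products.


Row 6 of H: [1, -1, 1, 1, -1, -1, -1, -1, 1, 1, -1, 1, 1, 1, 1, 1].
Row 9 of H: [1, 1, -1, 1, 1, -1, -1, 1, -1, 1, 1, -1, 1, -1, -1, 1].
(H·H^T)[6][6] = Σ_j H[6][j]·H[6][j] = (1)² + (-1)² + (1)² + (1)² + (-1)² + (-1)² + (-1)² + (-1)² + (1)² + (1)² + (-1)² + (1)² + (1)² + (1)² + (1)² + (1)² = 1 + 1 + 1 + 1 + 1 + 1 + 1 + 1 + 1 + 1 + 1 + 1 + 1 + 1 + 1 + 1 = 16.
(H·H^T)[6][9] = Σ_j H[6][j]·H[9][j] = (1)·(1) + (-1)·(1) + (1)·(-1) + (1)·(1) + (-1)·(1) + (-1)·(-1) + (-1)·(-1) + (-1)·(1) + (1)·(-1) + (1)·(1) + (-1)·(1) + (1)·(-1) + (1)·(1) + (1)·(-1) + (1)·(-1) + (1)·(1) = 1 + -1 + -1 + 1 + -1 + 1 + 1 + -1 + -1 + 1 + -1 + -1 + 1 + -1 + -1 + 1 = -2.
Rows 6 and 9 are not orthogonal (dot product = -2 ≠ 0), so H is not a Hadamard matrix.

(6,6) entry = 16; (6,9) entry = -2.


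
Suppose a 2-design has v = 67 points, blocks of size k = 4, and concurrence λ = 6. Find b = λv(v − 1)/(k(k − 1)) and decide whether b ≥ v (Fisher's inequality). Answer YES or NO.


r = λ(v − 1)/(k − 1) = 6·66/3 = 132.
b = vr/k = 67·132/4 = 2211.
Fisher's inequality: b ≥ v ⇔ 2211 ≥ 67? YES.

YES


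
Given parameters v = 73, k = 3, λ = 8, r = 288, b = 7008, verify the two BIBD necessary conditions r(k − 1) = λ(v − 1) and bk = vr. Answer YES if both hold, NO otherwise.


Condition (i): r(k − 1) = 288·2 = 576; λ(v − 1) = 8·72 = 576. Match? YES.
Condition (ii): bk = 7008·3 = 21024; vr = 73·288 = 21024. Match? YES.
Both conditions hold? YES.

YES


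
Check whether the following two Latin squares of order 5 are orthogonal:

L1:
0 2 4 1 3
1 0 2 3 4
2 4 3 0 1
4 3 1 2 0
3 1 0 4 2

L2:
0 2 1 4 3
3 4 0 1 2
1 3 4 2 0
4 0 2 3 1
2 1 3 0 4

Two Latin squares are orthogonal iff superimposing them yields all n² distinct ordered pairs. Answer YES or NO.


Form the n² = 25 superimposed pairs (L1[i][j], L2[i][j]), row by row (rows and columns indexed from 0):
row 0: (0,0) (2,2) (4,1) (1,4) (3,3)
row 1: (1,3) (0,4) (2,0) (3,1) (4,2)
row 2: (2,1) (4,3) (3,4) (0,2) (1,0)
row 3: (4,4) (3,0) (1,2) (2,3) (0,1)
row 4: (3,2) (1,1) (0,3) (4,0) (2,4)
Orthogonality requires all 25 pairs distinct.
Check by first coordinate: for each symbol s of L1, list the L2 entries in the n cells where L1 = s; they must all differ.
  L1 = 0: L2 entries (in reading order) 0, 4, 2, 1, 3 — all 5 distinct ✓
  L1 = 1: L2 entries (in reading order) 4, 3, 0, 2, 1 — all 5 distinct ✓
  L1 = 2: L2 entries (in reading order) 2, 0, 1, 3, 4 — all 5 distinct ✓
  L1 = 3: L2 entries (in reading order) 3, 1, 4, 0, 2 — all 5 distinct ✓
  L1 = 4: L2 entries (in reading order) 1, 2, 3, 4, 0 — all 5 distinct ✓
Every symbol of L1 meets every symbol of L2 exactly once, so all 25 pairs are distinct (25 of 25).
Conclusion: YES.

YES


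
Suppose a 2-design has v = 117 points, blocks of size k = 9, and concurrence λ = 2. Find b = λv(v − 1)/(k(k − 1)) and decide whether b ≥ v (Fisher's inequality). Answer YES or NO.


r = λ(v − 1)/(k − 1) = 2·116/8 = 29.
b = vr/k = 117·29/9 = 377.
Fisher's inequality: b ≥ v ⇔ 377 ≥ 117? YES.

YES


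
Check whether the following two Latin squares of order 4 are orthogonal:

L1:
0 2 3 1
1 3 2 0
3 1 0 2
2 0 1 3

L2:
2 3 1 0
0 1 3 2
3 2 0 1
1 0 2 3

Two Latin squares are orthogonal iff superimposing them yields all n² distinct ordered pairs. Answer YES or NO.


Form the n² = 16 superimposed pairs (L1[i][j], L2[i][j]), row by row (rows and columns indexed from 0):
row 0: (0,2) (2,3) (3,1) (1,0)
row 1: (1,0) (3,1) (2,3) (0,2)
row 2: (3,3) (1,2) (0,0) (2,1)
row 3: (2,1) (0,0) (1,2) (3,3)
Orthogonality requires all 16 pairs distinct.
But the pair (1,0) repeats: cell (0,3) has L1 = 1, L2 = 0, and cell (1,0) has L1 = 1, L2 = 0.
A repeated pair means some other pair never occurs (only 8 distinct pairs out of 16), so the squares are not orthogonal.
Conclusion: NO.

NO


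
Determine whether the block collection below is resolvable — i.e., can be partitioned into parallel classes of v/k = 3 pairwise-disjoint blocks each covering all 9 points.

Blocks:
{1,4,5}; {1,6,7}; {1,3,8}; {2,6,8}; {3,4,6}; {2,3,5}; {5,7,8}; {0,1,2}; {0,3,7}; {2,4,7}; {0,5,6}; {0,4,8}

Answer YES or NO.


v = 9, block size k = 3, number of blocks = 12.
For resolvability, blocks must partition into parallel classes of size v/k = 3.
Total blocks must therefore be a multiple of 3: 12 = 3·4 + 0 ⇒ divisible ✓.
Greedy packing gives 4 candidate class(es). Each should be a full parallel class (size 3, covers all 9 points).
  Class 1 (3 blocks): {1,4,5}; {2,6,8}; {0,3,7}. Points covered: [0, 1, 2, 3, 4, 5, 6, 7, 8].
  Class 2 (3 blocks): {1,6,7}; {2,3,5}; {0,4,8}. Points covered: [0, 1, 2, 3, 4, 5, 6, 7, 8].
  Class 3 (3 blocks): {1,3,8}; {2,4,7}; {0,5,6}. Points covered: [0, 1, 2, 3, 4, 5, 6, 7, 8].
  Class 4 (3 blocks): {3,4,6}; {5,7,8}; {0,1,2}. Points covered: [0, 1, 2, 3, 4, 5, 6, 7, 8].
All classes full (size 3)? YES. All classes cover every point? YES.
Resolvable? YES.

YES


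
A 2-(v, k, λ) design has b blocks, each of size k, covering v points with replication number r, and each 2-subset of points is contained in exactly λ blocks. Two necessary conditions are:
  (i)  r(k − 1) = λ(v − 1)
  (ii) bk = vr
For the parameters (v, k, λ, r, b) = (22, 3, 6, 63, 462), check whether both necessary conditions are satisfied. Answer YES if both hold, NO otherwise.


Condition (i): r(k − 1) = 63·2 = 126; λ(v − 1) = 6·21 = 126. Match? YES.
Condition (ii): bk = 462·3 = 1386; vr = 22·63 = 1386. Match? YES.
Both conditions hold? YES.

YES


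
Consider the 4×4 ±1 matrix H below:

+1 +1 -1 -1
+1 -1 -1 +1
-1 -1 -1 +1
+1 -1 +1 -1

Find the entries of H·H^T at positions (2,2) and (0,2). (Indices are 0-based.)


Row 0 of H: [1, 1, -1, -1].
Row 2 of H: [-1, -1, -1, 1].
(H·H^T)[2][2] = Σ_j H[2][j]·H[2][j] = (-1)² + (-1)² + (-1)² + (1)² = 1 + 1 + 1 + 1 = 4.
(H·H^T)[0][2] = Σ_j H[0][j]·H[2][j] = (1)·(-1) + (1)·(-1) + (-1)·(-1) + (-1)·(1) = -1 + -1 + 1 + -1 = -2.
Rows 0 and 2 are not orthogonal (dot product = -2 ≠ 0), so H is not a Hadamard matrix.

(2,2) entry = 4; (0,2) entry = -2.


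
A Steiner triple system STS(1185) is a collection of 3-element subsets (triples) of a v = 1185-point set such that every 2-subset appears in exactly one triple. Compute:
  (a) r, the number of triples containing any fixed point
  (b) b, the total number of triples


An STS(v) is a 2-(v, 3, 1) BIBD: block size k = 3, λ = 1.
Replication: r(k − 1) = λ(v − 1) ⇒ r·2 = 1185 − 1 = 1184 ⇒ r = 592.
Block count: bk = vr ⇒ b·3 = 1185·592 = 701520 ⇒ b = 233840.

r = 592, b = 233840.


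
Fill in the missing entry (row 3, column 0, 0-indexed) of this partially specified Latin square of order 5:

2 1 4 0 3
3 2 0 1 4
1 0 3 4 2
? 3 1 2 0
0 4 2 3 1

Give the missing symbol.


Row 3 contains symbols [0, 1, 2, 3] — missing [4].
Column 0 contains symbols [0, 1, 2, 3] — missing [4].
The missing symbol must appear in both missing sets; intersection = [4].
Therefore the hidden value is 4.

Missing value = 4.


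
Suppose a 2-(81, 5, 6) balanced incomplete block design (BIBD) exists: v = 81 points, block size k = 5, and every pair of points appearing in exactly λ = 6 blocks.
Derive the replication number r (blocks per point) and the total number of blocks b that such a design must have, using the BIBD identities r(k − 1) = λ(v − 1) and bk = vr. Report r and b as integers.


Any 2-(v, k, λ) BIBD satisfies two necessary conditions:
  (i)  Each point sits in r blocks, and counting incidences through any fixed point gives r(k − 1) = λ(v − 1), so r = λ(v − 1)/(k − 1).
  (ii) Total incidences bk = vr, so b = vr/k.
Step 1: r = λ(v − 1)/(k − 1) = 6·(81 − 1)/(5 − 1) = 6·80/4 = 480/4 = 120.
Step 2: b = vr/k = 81·120/5 = 9720/5 = 1944.
Check integrality: r = 120 ∈ Z ✓, b = 1944 ∈ Z ✓.
(These identities are necessary conditions: they determine r and b for any design with these parameters, but do not by themselves prove that one exists.)

r = 120, b = 1944.


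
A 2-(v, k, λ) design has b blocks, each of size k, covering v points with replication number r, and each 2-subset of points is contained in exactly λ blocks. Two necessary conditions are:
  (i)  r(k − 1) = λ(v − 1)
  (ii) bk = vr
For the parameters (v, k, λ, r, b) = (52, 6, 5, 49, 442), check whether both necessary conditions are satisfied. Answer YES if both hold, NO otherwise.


Condition (i): r(k − 1) = 49·5 = 245; λ(v − 1) = 5·51 = 255. Match? NO.
Condition (ii): bk = 442·6 = 2652; vr = 52·49 = 2548. Match? NO.
Both conditions hold? NO.

NO


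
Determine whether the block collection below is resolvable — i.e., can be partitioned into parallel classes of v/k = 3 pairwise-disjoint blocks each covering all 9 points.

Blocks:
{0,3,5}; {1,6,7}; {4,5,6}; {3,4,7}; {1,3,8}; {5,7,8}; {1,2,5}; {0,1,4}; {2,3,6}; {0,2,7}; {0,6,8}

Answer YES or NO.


v = 9, block size k = 3, number of blocks = 11.
For resolvability, blocks must partition into parallel classes of size v/k = 3.
Total blocks must therefore be a multiple of 3: 11 = 3·3 + 2 ⇒ not divisible ✗.
Resolvable? NO.

NO


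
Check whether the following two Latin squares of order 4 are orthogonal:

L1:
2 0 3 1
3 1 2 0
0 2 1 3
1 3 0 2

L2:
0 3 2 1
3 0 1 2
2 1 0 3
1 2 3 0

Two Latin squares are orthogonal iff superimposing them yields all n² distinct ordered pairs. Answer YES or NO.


Form the n² = 16 superimposed pairs (L1[i][j], L2[i][j]), row by row (rows and columns indexed from 0):
row 0: (2,0) (0,3) (3,2) (1,1)
row 1: (3,3) (1,0) (2,1) (0,2)
row 2: (0,2) (2,1) (1,0) (3,3)
row 3: (1,1) (3,2) (0,3) (2,0)
Orthogonality requires all 16 pairs distinct.
But the pair (0,2) repeats: cell (1,3) has L1 = 0, L2 = 2, and cell (2,0) has L1 = 0, L2 = 2.
A repeated pair means some other pair never occurs (only 8 distinct pairs out of 16), so the squares are not orthogonal.
Conclusion: NO.

NO


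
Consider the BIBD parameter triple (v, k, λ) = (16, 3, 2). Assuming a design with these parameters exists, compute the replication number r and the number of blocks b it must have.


Any 2-(v, k, λ) BIBD satisfies two necessary conditions:
  (i)  Each point sits in r blocks, and counting incidences through any fixed point gives r(k − 1) = λ(v − 1), so r = λ(v − 1)/(k − 1).
  (ii) Total incidences bk = vr, so b = vr/k.
Step 1: r = λ(v − 1)/(k − 1) = 2·(16 − 1)/(3 − 1) = 2·15/2 = 30/2 = 15.
Step 2: b = vr/k = 16·15/3 = 240/3 = 80.
Check integrality: r = 15 ∈ Z ✓, b = 80 ∈ Z ✓.
(These identities are necessary conditions: they determine r and b for any design with these parameters, but do not by themselves prove that one exists.)

r = 15, b = 80.


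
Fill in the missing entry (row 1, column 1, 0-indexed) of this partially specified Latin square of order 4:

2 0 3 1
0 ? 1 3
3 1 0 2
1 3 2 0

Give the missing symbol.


Row 1 contains symbols [0, 1, 3] — missing [2].
Column 1 contains symbols [0, 1, 3] — missing [2].
The missing symbol must appear in both missing sets; intersection = [2].
Therefore the hidden value is 2.

Missing value = 2.


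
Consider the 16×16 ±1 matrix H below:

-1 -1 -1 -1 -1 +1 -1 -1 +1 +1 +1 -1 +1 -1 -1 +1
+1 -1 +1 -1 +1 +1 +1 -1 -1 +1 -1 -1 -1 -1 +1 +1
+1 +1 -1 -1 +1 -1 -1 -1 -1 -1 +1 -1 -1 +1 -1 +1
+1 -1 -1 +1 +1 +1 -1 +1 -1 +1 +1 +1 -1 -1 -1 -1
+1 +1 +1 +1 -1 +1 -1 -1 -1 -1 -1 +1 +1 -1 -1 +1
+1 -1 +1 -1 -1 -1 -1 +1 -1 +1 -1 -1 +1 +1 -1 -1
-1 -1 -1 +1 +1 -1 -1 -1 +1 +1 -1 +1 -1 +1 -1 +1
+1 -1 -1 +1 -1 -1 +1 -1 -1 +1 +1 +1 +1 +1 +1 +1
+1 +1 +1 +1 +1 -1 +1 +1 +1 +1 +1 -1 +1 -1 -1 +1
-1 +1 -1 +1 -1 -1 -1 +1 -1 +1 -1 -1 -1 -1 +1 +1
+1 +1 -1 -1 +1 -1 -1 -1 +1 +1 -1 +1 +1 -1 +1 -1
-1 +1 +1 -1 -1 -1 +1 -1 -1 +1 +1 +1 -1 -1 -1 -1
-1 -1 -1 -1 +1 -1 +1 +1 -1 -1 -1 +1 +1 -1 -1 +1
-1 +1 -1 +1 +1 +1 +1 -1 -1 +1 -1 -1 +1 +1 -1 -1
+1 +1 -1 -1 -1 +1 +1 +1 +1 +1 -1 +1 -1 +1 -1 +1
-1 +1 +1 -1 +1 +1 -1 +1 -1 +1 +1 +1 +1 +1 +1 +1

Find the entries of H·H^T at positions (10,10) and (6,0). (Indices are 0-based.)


Row 0 of H: [-1, -1, -1, -1, -1, 1, -1, -1, 1, 1, 1, -1, 1, -1, -1, 1].
Row 6 of H: [-1, -1, -1, 1, 1, -1, -1, -1, 1, 1, -1, 1, -1, 1, -1, 1].
Row 10 of H: [1, 1, -1, -1, 1, -1, -1, -1, 1, 1, -1, 1, 1, -1, 1, -1].
(H·H^T)[10][10] = Σ_j H[10][j]·H[10][j] = (1)² + (1)² + (-1)² + (-1)² + (1)² + (-1)² + (-1)² + (-1)² + (1)² + (1)² + (-1)² + (1)² + (1)² + (-1)² + (1)² + (-1)² = 1 + 1 + 1 + 1 + 1 + 1 + 1 + 1 + 1 + 1 + 1 + 1 + 1 + 1 + 1 + 1 = 16.
(H·H^T)[6][0] = Σ_j H[6][j]·H[0][j] = (-1)·(-1) + (-1)·(-1) + (-1)·(-1) + (1)·(-1) + (1)·(-1) + (-1)·(1) + (-1)·(-1) + (-1)·(-1) + (1)·(1) + (1)·(1) + (-1)·(1) + (1)·(-1) + (-1)·(1) + (1)·(-1) + (-1)·(-1) + (1)·(1) = 1 + 1 + 1 + -1 + -1 + -1 + 1 + 1 + 1 + 1 + -1 + -1 + -1 + -1 + 1 + 1 = 2.
Rows 6 and 0 are not orthogonal (dot product = 2 ≠ 0), so H is not a Hadamard matrix.

(10,10) entry = 16; (6,0) entry = 2.


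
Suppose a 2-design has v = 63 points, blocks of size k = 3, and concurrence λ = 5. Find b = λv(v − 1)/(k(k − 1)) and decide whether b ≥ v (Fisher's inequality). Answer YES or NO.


r = λ(v − 1)/(k − 1) = 5·62/2 = 155.
b = vr/k = 63·155/3 = 3255.
Fisher's inequality: b ≥ v ⇔ 3255 ≥ 63? YES.

YES


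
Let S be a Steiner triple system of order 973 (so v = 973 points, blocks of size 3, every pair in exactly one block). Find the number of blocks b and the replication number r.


An STS(v) is a 2-(v, 3, 1) BIBD: block size k = 3, λ = 1.
Replication: r(k − 1) = λ(v − 1) ⇒ r·2 = 973 − 1 = 972 ⇒ r = 486.
Block count: b = v(v − 1)/6 = 973·972/6 = 945756/6 = 157626.
(Check via bk = vr: 157626·3 = 472878 = 973·486 = 472878 ✓.)

r = 486, b = 157626.


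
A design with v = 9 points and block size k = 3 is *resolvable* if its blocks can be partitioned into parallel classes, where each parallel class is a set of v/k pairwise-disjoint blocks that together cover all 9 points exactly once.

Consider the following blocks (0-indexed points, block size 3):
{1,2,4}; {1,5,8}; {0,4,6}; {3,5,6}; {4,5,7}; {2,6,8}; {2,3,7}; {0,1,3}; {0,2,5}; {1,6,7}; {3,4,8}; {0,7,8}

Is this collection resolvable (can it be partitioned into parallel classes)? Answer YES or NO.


v = 9, block size k = 3, number of blocks = 12.
For resolvability, blocks must partition into parallel classes of size v/k = 3.
Total blocks must therefore be a multiple of 3: 12 = 3·4 + 0 ⇒ divisible ✓.
Greedy packing gives 4 candidate class(es). Each should be a full parallel class (size 3, covers all 9 points).
  Class 1 (3 blocks): {1,2,4}; {3,5,6}; {0,7,8}. Points covered: [0, 1, 2, 3, 4, 5, 6, 7, 8].
  Class 2 (3 blocks): {1,5,8}; {0,4,6}; {2,3,7}. Points covered: [0, 1, 2, 3, 4, 5, 6, 7, 8].
  Class 3 (3 blocks): {4,5,7}; {2,6,8}; {0,1,3}. Points covered: [0, 1, 2, 3, 4, 5, 6, 7, 8].
  Class 4 (3 blocks): {0,2,5}; {1,6,7}; {3,4,8}. Points covered: [0, 1, 2, 3, 4, 5, 6, 7, 8].
All classes full (size 3)? YES. All classes cover every point? YES.
Resolvable? YES.

YES


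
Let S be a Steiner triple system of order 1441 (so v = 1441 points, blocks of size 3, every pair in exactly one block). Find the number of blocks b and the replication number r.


An STS(v) is a 2-(v, 3, 1) BIBD: block size k = 3, λ = 1.
Replication: r(k − 1) = λ(v − 1) ⇒ r·2 = 1441 − 1 = 1440 ⇒ r = 720.
Block count: b = v(v − 1)/6 = 1441·1440/6 = 2075040/6 = 345840.
(Check via bk = vr: 345840·3 = 1037520 = 1441·720 = 1037520 ✓.)

r = 720, b = 345840.


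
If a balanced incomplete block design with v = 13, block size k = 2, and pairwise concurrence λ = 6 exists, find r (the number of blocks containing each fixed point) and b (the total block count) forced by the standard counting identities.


Any 2-(v, k, λ) BIBD satisfies two necessary conditions:
  (i)  Each point sits in r blocks, and counting incidences through any fixed point gives r(k − 1) = λ(v − 1), so r = λ(v − 1)/(k − 1).
  (ii) Total incidences bk = vr, so b = vr/k.
Step 1: r = λ(v − 1)/(k − 1) = 6·(13 − 1)/(2 − 1) = 6·12/1 = 72/1 = 72.
Step 2: b = vr/k = 13·72/2 = 936/2 = 468.
Check integrality: r = 72 ∈ Z ✓, b = 468 ∈ Z ✓.
(These identities are necessary conditions: they determine r and b for any design with these parameters, but do not by themselves prove that one exists.)

r = 72, b = 468.


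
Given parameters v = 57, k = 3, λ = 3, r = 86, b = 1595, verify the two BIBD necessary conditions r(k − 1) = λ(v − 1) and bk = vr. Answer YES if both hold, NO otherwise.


Condition (i): r(k − 1) = 86·2 = 172; λ(v − 1) = 3·56 = 168. Match? NO.
Condition (ii): bk = 1595·3 = 4785; vr = 57·86 = 4902. Match? NO.
Both conditions hold? NO.

NO


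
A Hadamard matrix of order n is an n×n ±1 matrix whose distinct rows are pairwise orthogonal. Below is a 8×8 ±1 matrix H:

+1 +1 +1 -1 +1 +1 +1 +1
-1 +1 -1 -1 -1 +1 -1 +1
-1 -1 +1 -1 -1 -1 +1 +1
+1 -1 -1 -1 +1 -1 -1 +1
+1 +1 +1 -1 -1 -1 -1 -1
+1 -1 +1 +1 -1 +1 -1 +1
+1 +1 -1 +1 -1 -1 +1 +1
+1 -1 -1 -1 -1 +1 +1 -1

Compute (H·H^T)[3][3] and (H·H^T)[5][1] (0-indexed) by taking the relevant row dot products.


Row 1 of H: [-1, 1, -1, -1, -1, 1, -1, 1].
Row 3 of H: [1, -1, -1, -1, 1, -1, -1, 1].
Row 5 of H: [1, -1, 1, 1, -1, 1, -1, 1].
(H·H^T)[3][3] = Σ_j H[3][j]·H[3][j] = (1)² + (-1)² + (-1)² + (-1)² + (1)² + (-1)² + (-1)² + (1)² = 1 + 1 + 1 + 1 + 1 + 1 + 1 + 1 = 8.
(H·H^T)[5][1] = Σ_j H[5][j]·H[1][j] = (1)·(-1) + (-1)·(1) + (1)·(-1) + (1)·(-1) + (-1)·(-1) + (1)·(1) + (-1)·(-1) + (1)·(1) = -1 + -1 + -1 + -1 + 1 + 1 + 1 + 1 = 0.
So rows 5 and 1 are orthogonal; the diagonal entry equals n = 8.

(3,3) entry = 8; (5,1) entry = 0.


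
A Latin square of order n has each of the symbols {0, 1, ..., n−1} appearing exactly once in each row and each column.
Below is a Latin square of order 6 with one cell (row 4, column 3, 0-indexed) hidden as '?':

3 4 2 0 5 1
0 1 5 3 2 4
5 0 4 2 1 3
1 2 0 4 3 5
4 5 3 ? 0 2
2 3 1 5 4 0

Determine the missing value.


Row 4 contains symbols [0, 2, 3, 4, 5] — missing [1].
Column 3 contains symbols [0, 2, 3, 4, 5] — missing [1].
The missing symbol must appear in both missing sets; intersection = [1].
Therefore the hidden value is 1.

Missing value = 1.


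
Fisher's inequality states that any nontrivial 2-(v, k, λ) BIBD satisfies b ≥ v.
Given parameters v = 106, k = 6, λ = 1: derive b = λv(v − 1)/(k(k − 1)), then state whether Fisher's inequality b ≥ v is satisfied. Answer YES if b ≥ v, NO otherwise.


r = λ(v − 1)/(k − 1) = 1·105/5 = 21.
b = vr/k = 106·21/6 = 371.
Fisher's inequality: b ≥ v ⇔ 371 ≥ 106? YES.

YES


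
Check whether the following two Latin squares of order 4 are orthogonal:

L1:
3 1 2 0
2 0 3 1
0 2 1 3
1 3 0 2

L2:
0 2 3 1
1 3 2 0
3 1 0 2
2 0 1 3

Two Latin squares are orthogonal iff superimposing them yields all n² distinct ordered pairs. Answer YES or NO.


Form the n² = 16 superimposed pairs (L1[i][j], L2[i][j]), row by row (rows and columns indexed from 0):
row 0: (3,0) (1,2) (2,3) (0,1)
row 1: (2,1) (0,3) (3,2) (1,0)
row 2: (0,3) (2,1) (1,0) (3,2)
row 3: (1,2) (3,0) (0,1) (2,3)
Orthogonality requires all 16 pairs distinct.
But the pair (0,3) repeats: cell (1,1) has L1 = 0, L2 = 3, and cell (2,0) has L1 = 0, L2 = 3.
A repeated pair means some other pair never occurs (only 8 distinct pairs out of 16), so the squares are not orthogonal.
Conclusion: NO.

NO


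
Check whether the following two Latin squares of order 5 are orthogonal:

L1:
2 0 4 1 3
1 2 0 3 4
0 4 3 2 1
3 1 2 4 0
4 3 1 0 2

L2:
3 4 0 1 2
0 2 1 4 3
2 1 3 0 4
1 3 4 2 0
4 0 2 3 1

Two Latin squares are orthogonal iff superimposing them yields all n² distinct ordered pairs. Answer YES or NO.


Form the n² = 25 superimposed pairs (L1[i][j], L2[i][j]), row by row (rows and columns indexed from 0):
row 0: (2,3) (0,4) (4,0) (1,1) (3,2)
row 1: (1,0) (2,2) (0,1) (3,4) (4,3)
row 2: (0,2) (4,1) (3,3) (2,0) (1,4)
row 3: (3,1) (1,3) (2,4) (4,2) (0,0)
row 4: (4,4) (3,0) (1,2) (0,3) (2,1)
Orthogonality requires all 25 pairs distinct.
Check by first coordinate: for each symbol s of L1, list the L2 entries in the n cells where L1 = s; they must all differ.
  L1 = 0: L2 entries (in reading order) 4, 1, 2, 0, 3 — all 5 distinct ✓
  L1 = 1: L2 entries (in reading order) 1, 0, 4, 3, 2 — all 5 distinct ✓
  L1 = 2: L2 entries (in reading order) 3, 2, 0, 4, 1 — all 5 distinct ✓
  L1 = 3: L2 entries (in reading order) 2, 4, 3, 1, 0 — all 5 distinct ✓
  L1 = 4: L2 entries (in reading order) 0, 3, 1, 2, 4 — all 5 distinct ✓
Every symbol of L1 meets every symbol of L2 exactly once, so all 25 pairs are distinct (25 of 25).
Conclusion: YES.

YES
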